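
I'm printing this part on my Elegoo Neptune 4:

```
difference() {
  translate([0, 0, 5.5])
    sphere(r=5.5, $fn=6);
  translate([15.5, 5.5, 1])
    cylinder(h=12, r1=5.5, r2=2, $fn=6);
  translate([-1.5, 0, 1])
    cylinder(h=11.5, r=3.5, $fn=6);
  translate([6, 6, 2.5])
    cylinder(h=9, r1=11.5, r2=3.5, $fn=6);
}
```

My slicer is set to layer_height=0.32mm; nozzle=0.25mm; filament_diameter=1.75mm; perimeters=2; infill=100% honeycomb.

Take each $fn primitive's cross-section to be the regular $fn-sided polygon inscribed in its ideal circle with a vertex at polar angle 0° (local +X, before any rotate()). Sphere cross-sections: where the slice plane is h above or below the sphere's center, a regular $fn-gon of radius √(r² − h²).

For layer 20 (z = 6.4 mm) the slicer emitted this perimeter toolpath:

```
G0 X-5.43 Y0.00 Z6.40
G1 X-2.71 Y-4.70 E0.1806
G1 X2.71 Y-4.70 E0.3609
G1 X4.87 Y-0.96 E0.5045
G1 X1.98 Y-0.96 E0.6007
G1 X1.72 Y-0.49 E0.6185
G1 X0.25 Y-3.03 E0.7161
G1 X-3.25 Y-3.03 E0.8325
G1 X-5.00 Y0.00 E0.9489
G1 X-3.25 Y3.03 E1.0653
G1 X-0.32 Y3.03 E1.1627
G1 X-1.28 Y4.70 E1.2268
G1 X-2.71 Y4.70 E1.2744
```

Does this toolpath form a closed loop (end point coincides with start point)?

Start point (G0): (-5.43, 0.00). End point (last G1): the path does not return to the start — open.

no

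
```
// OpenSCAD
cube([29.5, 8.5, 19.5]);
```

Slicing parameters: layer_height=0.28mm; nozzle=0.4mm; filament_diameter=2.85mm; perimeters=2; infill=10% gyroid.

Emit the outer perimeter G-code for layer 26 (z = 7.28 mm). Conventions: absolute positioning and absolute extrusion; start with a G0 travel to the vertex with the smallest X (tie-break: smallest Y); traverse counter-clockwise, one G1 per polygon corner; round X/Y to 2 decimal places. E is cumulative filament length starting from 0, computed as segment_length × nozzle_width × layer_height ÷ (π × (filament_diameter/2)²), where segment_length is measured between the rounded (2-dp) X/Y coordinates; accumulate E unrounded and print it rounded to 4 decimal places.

G0 X0.00 Y0.00 Z7.28
G1 X29.50 Y0.00 E0.5179
G1 X29.50 Y8.50 E0.6671
G1 X0.00 Y8.50 E1.1851
G1 X0.00 Y0.00 E1.3343

At z = 7.28 mm: the cube is present — its section is the full 29.5×8.5 rectangle. The outline is a single polygon with 4 vertices. Extrusion per mm of travel: 0.4 × 0.28 / (π × 1.425²) = 0.017557. Accumulating E over each segment gives final E = 1.3343.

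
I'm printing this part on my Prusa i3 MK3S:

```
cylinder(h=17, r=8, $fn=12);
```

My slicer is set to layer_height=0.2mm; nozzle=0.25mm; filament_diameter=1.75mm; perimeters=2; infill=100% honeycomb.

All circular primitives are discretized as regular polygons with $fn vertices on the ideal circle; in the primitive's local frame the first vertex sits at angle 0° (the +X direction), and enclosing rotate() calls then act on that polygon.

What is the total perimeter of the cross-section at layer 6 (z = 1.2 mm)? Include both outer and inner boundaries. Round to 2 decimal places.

At z = 1.2 mm: the cylinder: section is a regular 12-gon, circumradius r=8 (perimeter = 2·12·8.000·sin(180°/12) = 49.69 mm). Overall, the cross-section is a single solid region. Total boundary length (outer) = 49.69 mm.

49.69 mm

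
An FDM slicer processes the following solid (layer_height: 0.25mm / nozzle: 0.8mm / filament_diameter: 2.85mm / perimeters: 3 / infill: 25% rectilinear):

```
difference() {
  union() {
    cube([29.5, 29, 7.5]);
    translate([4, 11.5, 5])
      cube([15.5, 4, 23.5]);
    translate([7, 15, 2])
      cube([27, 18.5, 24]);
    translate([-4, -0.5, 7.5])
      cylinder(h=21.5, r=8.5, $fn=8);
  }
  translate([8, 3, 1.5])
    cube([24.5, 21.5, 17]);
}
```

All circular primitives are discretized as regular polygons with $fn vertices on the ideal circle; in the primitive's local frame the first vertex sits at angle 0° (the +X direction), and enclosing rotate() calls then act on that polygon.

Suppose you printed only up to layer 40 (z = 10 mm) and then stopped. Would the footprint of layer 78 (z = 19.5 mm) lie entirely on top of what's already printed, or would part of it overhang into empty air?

Compare the two slices. At z = 10: the cube is absent (z outside [0, 7.5]); the cube at (4, 11.5) (footprint 15.5×4) is included at this height (area 62.00 mm²); the cube at (7, 15) is present — its section is the full 27×18.5 rectangle (area 499.50 mm²); the r=8.5 cylinder at (-4, -0.5) contributes a regular 8-gon of circumradius 8.5 (area = (8/2)·8.500²·sin(360°/8) = 204.35 mm²); Merging all regions: the regions partially overlap — summed areas 765.85 mm² minus the doubly-counted overlap 6.25 mm² gives 759.60 mm² — area = 759.60 mm²; the 24.5×21.5 cube at (8, 3) contributes its full rectangle (area 526.75 mm²); After the difference (first − rest): starting from that combined region (759.60 mm²), the 24.5×21.5 cube at (8, 3) partially overlaps it — only the 273.00 mm² overlap (of its 526.75 mm²) is removed, clipping the outline — area = 486.60 mm². At z = 19.5: the cube is absent (z outside [0, 7.5]); the 15.5×4 cube at (4, 11.5) contributes its full rectangle (area 62.00 mm²); the cube at (7, 15) is present — its section is the full 27×18.5 rectangle (area 499.50 mm²); the r=8.5 cylinder at (-4, -0.5) contributes a regular 8-gon of circumradius 8.5 (area = (8/2)·8.500²·sin(360°/8) = 204.35 mm²); Merging all regions: the regions partially overlap — summed areas 765.85 mm² minus the doubly-counted overlap 6.25 mm² gives 759.60 mm² — area = 759.60 mm²; the cube at (8, 3) is not intersected at this z (z outside [1.5, 18.5]); Subtracting the remaining from the first: none of the subtracted shapes is present at this height, so that combined region is unchanged — area = 759.60 mm². Checking containment: at z = 19.5 the cross-section extends beyond the z = 10 cross-section by about 273.00 mm².

part overhangs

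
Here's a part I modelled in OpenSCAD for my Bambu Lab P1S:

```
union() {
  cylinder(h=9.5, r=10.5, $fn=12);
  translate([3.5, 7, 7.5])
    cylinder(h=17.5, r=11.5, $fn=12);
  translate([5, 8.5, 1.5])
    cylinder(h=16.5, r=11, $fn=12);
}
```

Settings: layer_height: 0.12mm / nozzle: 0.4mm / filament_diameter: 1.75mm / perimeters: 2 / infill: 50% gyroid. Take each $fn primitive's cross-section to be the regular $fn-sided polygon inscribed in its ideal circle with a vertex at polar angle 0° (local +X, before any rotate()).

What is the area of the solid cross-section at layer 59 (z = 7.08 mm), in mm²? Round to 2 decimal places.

At z = 7.08 mm: the cylinder: section is a regular 12-gon, circumradius r=10.5 (area = (12/2)·10.500²·sin(360°/12) = 330.75 mm²); the cylinder at (3.5, 7) is not intersected at this z (z outside [7.5, 25]); the r=11 cylinder at (5, 8.5) gives a regular 12-gon of circumradius 11 (constant along its height) (area = (12/2)·11.000²·sin(360°/12) = 363.00 mm²); Combining (union): the regions partially overlap — summed areas 693.75 mm² minus the doubly-counted overlap 147.46 mm² gives 546.29 mm² — area = 546.29 mm². Overall, the cross-section is a single solid region. Net area = 546.29 mm².

546.29 mm²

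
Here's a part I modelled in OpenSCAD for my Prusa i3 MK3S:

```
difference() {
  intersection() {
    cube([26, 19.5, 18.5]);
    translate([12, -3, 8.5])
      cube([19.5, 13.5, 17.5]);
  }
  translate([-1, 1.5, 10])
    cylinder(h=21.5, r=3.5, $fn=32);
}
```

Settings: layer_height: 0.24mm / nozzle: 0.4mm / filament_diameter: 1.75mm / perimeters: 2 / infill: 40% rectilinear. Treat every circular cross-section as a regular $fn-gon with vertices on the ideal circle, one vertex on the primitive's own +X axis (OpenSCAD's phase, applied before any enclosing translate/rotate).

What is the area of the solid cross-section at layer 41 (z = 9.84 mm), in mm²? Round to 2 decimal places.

At z = 9.84 mm: the 26×19.5 cube contributes its full rectangle (area 507.00 mm²); the cube at (12, -3) is present — its section is the full 19.5×13.5 rectangle (area 263.25 mm²); Keeping only the common overlap: the 19.5×13.5 cube at (12, -3) partially overlaps the 26×19.5 cube; clipping to the common part keeps 147.00 mm² — area = 147.00 mm²; the cylinder at (-1, 1.5) is absent (z outside [10, 31.5]); Taking the first minus the rest: none of the subtracted shapes is present at this height, so the result so far is unchanged — area = 147.00 mm². Overall, the cross-section is a single solid region. Net area = 147.00 mm².

147.00 mm²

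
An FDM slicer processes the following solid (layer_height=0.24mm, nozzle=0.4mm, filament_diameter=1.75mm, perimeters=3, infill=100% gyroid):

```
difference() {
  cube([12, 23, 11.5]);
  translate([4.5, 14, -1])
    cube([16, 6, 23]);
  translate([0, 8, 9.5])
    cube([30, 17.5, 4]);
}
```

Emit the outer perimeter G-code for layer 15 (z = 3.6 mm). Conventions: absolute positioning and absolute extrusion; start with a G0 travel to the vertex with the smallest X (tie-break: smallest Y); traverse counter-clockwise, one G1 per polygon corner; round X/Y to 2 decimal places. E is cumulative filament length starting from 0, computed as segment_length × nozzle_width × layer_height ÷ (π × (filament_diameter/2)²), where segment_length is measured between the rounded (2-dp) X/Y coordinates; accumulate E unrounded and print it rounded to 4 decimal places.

G0 X0.00 Y0.00 Z3.60
G1 X12.00 Y0.00 E0.4789
G1 X12.00 Y14.00 E1.0377
G1 X4.50 Y14.00 E1.3371
G1 X4.50 Y20.00 E1.5765
G1 X12.00 Y20.00 E1.8759
G1 X12.00 Y23.00 E1.9956
G1 X0.00 Y23.00 E2.4746
G1 X0.00 Y0.00 E3.3925

At z = 3.6 mm: the 12×23 cube contributes its full rectangle; the 16×6 cube at (4.5, 14) contributes its full rectangle; the cube at (0, 8) does not reach this height (z outside [9.5, 13.5]); Subtracting the remaining from the first: starting from the 12×23 cube, the 16×6 cube at (4.5, 14) partially overlaps it — only the 45.00 mm² overlap (of its 96.00 mm²) is removed, clipping the outline — 1 connected region. The outline is a single polygon with 8 vertices. Extrusion per mm of travel: 0.4 × 0.24 / (π × 0.875²) = 0.039912. Accumulating E over each segment gives final E = 3.3925.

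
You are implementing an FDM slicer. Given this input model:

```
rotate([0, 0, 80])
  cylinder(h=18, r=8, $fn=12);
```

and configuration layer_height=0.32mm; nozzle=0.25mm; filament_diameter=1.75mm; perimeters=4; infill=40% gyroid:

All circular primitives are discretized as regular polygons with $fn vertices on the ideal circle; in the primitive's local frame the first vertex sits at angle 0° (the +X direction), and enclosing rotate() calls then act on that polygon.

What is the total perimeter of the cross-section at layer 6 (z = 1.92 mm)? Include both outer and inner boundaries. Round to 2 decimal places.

49.69 mm

At z = 1.92 mm: the r=8 cylinder contributes a regular 12-gon of circumradius 8 (perimeter = 2·12·8.000·sin(180°/12) = 49.69 mm); (rotated 80° about Z; rotation is an isometry so areas/perimeters/island counts are preserved). Overall, the cross-section is a single solid region. Total boundary length (outer) = 49.69 mm.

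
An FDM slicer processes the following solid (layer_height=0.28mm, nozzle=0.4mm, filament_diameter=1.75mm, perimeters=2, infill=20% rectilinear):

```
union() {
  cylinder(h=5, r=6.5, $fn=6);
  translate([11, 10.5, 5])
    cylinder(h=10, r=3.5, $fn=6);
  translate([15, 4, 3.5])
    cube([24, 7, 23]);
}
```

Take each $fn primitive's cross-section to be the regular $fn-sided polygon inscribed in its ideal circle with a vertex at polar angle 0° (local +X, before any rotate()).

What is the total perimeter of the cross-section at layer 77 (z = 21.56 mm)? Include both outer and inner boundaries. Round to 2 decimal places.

At z = 21.56 mm: the cylinder does not reach this height (z outside [0, 5]); the cylinder at (11, 10.5) does not reach this height (z outside [5, 15]); the cube at (15, 4) is present — its section is the full 24×7 rectangle (perimeter 62.00 mm); Merging all regions: only the 24×7 cube at (15, 4) is present, so the union is just that shape — boundary = 62.00 mm. Overall, the cross-section is a single solid region. Total boundary length (outer) = 62.00 mm.

62.00 mm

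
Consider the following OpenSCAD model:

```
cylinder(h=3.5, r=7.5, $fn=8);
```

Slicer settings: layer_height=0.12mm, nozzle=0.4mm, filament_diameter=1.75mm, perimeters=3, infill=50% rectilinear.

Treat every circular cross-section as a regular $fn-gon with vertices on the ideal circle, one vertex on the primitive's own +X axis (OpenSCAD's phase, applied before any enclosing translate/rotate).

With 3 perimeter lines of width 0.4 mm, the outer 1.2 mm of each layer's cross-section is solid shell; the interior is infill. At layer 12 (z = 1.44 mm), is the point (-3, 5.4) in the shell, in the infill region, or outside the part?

At z = 1.44 mm: the r=7.5 cylinder gives a regular 8-gon of circumradius 7.5 (constant along its height). Overall, the cross-section is a single solid region. The nearest boundary edge runs (0.00, 7.50)→(-5.30, 5.30); distance from the point to it = 0.79 mm. The point is inside the cross-section, 0.79 mm from the nearest boundary — within the 1.2 mm shell band (3 × 0.4).

shell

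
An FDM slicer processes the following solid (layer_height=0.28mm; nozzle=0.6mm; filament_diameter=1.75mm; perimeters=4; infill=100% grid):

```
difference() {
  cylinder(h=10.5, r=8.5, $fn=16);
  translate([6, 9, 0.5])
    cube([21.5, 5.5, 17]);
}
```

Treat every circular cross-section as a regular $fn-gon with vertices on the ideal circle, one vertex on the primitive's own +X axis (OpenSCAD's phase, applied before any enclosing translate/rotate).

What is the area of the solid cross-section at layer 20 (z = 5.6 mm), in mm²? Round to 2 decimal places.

221.19 mm²

At z = 5.6 mm: the r=8.5 cylinder contributes a regular 16-gon of circumradius 8.5 (area = (16/2)·8.500²·sin(360°/16) = 221.19 mm²); the cube at (6, 9) is present — its section is the full 21.5×5.5 rectangle (area 118.25 mm²); Subtracting the remaining from the first: starting from the r=8.5 cylinder (221.19 mm²), the 21.5×5.5 cube at (6, 9) misses the remaining region (no effect) — area = 221.19 mm². Overall, the cross-section is a single solid region. Net area = 221.19 mm².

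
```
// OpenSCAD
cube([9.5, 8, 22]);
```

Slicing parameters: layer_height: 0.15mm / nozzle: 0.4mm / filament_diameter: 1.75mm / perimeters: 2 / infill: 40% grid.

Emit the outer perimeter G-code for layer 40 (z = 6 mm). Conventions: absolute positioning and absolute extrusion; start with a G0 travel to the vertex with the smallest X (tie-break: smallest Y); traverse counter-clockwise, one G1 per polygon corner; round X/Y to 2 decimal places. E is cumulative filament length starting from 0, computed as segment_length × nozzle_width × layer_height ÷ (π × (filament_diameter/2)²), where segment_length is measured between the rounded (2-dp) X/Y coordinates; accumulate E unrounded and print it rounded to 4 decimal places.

At z = 6 mm: the 9.5×8 cube contributes its full rectangle. The outline is a single polygon with 4 vertices. Extrusion per mm of travel: 0.4 × 0.15 / (π × 0.875²) = 0.024945. Accumulating E over each segment gives final E = 0.8731.

G0 X0.00 Y0.00 Z6.00
G1 X9.50 Y0.00 E0.2370
G1 X9.50 Y8.00 E0.4365
G1 X0.00 Y8.00 E0.6735
G1 X0.00 Y0.00 E0.8731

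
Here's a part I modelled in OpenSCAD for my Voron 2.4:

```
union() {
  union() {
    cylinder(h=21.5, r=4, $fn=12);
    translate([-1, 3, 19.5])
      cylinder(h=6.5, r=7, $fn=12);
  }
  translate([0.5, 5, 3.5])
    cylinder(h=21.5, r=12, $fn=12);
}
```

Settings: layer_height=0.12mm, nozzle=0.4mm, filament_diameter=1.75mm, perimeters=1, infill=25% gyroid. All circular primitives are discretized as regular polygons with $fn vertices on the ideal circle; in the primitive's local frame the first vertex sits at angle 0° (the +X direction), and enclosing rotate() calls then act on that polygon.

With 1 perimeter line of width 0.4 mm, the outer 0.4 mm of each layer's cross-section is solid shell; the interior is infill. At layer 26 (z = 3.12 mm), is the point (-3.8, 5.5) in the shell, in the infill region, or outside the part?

At z = 3.12 mm: the r=4 cylinder contributes a regular 12-gon of circumradius 4; the cylinder at (-1, 3) is absent (z outside [19.5, 26]); Combining (union): only the r=4 cylinder is present, so the union is just that shape — 1 connected region; the cylinder at (0.5, 5) does not reach this height (z outside [3.5, 25]); Combining (union): only the result so far is present, so the union is just that shape — 1 connected region. Overall, the cross-section is a single solid region. The nearest boundary edge runs (0.00, 4.00)→(-2.00, 3.46); distance from the point to it = 2.72 mm. The point is not inside any of the regions above, so it lies outside the cross-section (2.72 mm from the nearest boundary).

outside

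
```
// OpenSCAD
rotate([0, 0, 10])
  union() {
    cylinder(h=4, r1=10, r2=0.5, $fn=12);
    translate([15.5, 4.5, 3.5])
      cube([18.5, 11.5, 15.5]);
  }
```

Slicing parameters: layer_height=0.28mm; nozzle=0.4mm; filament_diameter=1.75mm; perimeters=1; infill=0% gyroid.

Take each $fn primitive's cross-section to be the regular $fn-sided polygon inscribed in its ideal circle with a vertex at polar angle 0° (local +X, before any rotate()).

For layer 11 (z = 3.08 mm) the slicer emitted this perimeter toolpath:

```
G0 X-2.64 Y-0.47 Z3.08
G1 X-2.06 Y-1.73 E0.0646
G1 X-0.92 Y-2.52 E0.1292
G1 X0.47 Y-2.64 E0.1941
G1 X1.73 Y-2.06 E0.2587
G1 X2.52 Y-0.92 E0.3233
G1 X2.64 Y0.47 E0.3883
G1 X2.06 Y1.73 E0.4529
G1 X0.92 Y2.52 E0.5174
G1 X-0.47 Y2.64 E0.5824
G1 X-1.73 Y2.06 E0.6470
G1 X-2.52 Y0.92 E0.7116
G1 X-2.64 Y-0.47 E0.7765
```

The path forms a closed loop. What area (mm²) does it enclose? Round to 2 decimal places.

21.62 mm²

Apply the shoelace formula to the sequence of (X, Y) vertices; enclosed area = 21.62 mm².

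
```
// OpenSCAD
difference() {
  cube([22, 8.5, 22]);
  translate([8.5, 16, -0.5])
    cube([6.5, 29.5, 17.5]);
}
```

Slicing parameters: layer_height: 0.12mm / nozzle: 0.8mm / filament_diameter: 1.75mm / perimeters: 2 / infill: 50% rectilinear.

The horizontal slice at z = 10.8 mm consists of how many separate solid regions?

At z = 10.8 mm: the 22×8.5 cube contributes its full rectangle; the cube at (8.5, 16) (footprint 6.5×29.5) is included at this height; Taking the first minus the rest: starting from the 22×8.5 cube, the 6.5×29.5 cube at (8.5, 16) misses the remaining region (no effect) — 1 connected region. The result has 1 disconnected region.

1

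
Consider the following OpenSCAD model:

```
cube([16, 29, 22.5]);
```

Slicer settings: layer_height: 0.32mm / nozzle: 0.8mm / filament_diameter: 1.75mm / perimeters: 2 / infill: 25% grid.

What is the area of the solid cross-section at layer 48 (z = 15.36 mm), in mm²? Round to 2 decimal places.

464.00 mm²

At z = 15.36 mm: the cube (footprint 16×29) is included at this height (area 464.00 mm²). Overall, the cross-section is a single solid region. Net area = 464.00 mm².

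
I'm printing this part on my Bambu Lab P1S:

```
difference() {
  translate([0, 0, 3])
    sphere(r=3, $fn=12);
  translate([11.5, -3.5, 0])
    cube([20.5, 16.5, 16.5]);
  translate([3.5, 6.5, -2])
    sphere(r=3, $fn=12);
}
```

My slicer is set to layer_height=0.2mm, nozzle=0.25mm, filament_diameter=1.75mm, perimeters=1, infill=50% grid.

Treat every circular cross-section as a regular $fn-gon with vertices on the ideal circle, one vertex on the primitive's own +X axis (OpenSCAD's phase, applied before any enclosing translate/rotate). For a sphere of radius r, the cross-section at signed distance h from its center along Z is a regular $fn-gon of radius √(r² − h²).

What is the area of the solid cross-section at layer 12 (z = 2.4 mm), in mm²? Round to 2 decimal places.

25.92 mm²

At z = 2.4 mm: the r=3 sphere contributes a regular 12-gon of circumradius √(3²−0.6²) = 2.939 (area = (12/2)·2.939²·sin(360°/12) = 25.92 mm²); the cube at (11.5, -3.5) is present — its section is the full 20.5×16.5 rectangle (area 338.25 mm²); the sphere at (3.5, 6.5) is not intersected at this z (|z−center|=4.400 > r=3); After the difference (first − rest): starting from the r=3 sphere (25.92 mm²), the 20.5×16.5 cube at (11.5, -3.5) misses the remaining region (no effect) — area = 25.92 mm². Overall, the cross-section is a single solid region. Net area = 25.92 mm².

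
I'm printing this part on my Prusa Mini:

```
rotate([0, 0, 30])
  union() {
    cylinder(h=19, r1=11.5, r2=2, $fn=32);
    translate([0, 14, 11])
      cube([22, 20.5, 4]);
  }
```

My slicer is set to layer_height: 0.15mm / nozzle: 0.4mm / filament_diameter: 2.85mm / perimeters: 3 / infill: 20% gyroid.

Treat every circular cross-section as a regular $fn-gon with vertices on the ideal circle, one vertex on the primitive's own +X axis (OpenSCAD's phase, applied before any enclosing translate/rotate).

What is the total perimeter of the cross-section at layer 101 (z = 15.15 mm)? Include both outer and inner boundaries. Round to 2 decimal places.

24.62 mm

At z = 15.15 mm: the cone contributes a regular 32-gon of circumradius 3.925 (interpolated between r1=11.5 and r2=2 at t=0.797) (perimeter = 2·32·3.925·sin(180°/32) = 24.62 mm); the cube at (0, 14) does not reach this height (z outside [11, 15]); Taking the union: only the cone is present, so the union is just that shape — boundary = 24.62 mm; (rotated 30° about Z; rotation is an isometry so areas/perimeters/island counts are preserved). Overall, the cross-section is a single solid region. Total boundary length (outer) = 24.62 mm.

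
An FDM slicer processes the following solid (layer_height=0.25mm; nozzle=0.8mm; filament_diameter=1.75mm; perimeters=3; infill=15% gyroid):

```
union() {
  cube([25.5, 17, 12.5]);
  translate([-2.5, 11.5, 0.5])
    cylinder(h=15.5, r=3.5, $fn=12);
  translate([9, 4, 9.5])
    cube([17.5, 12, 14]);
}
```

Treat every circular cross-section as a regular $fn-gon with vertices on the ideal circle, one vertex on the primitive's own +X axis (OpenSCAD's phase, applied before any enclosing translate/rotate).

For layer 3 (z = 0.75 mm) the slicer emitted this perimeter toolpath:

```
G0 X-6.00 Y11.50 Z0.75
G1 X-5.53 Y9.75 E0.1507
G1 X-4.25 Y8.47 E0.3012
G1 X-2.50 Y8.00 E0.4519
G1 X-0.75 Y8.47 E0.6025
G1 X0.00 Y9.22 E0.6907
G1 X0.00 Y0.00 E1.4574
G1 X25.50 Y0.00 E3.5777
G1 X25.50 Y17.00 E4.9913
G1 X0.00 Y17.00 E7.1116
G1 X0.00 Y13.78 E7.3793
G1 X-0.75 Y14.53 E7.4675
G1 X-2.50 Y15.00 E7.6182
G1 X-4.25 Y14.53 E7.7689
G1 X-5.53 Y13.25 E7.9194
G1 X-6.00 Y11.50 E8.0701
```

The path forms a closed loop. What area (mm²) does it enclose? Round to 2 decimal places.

Apply the shoelace formula to the sequence of (X, Y) vertices; enclosed area = 467.28 mm².

467.28 mm²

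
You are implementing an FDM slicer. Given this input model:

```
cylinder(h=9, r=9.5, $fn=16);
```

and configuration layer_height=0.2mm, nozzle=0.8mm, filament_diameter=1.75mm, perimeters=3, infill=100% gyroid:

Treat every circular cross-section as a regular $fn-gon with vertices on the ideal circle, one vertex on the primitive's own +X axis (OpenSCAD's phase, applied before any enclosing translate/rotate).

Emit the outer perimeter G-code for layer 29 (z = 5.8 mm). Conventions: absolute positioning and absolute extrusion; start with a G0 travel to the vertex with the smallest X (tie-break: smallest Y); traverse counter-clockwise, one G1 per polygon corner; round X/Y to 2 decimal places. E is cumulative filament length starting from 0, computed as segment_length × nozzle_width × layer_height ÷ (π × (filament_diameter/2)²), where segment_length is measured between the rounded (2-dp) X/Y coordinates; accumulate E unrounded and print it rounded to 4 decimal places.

G0 X-9.50 Y0.00 Z5.80
G1 X-8.78 Y-3.64 E0.2468
G1 X-6.72 Y-6.72 E0.4933
G1 X-3.64 Y-8.78 E0.7398
G1 X0.00 Y-9.50 E0.9866
G1 X3.64 Y-8.78 E1.2334
G1 X6.72 Y-6.72 E1.4799
G1 X8.78 Y-3.64 E1.7264
G1 X9.50 Y0.00 E1.9732
G1 X8.78 Y3.64 E2.2201
G1 X6.72 Y6.72 E2.4665
G1 X3.64 Y8.78 E2.7130
G1 X0.00 Y9.50 E2.9599
G1 X-3.64 Y8.78 E3.2067
G1 X-6.72 Y6.72 E3.4532
G1 X-8.78 Y3.64 E3.6997
G1 X-9.50 Y0.00 E3.9465

At z = 5.8 mm: the cylinder: section is a regular 16-gon, circumradius r=9.5. The outline is a single polygon with 16 vertices. Extrusion per mm of travel: 0.8 × 0.2 / (π × 0.875²) = 0.066520. Accumulating E over each segment gives final E = 3.9465.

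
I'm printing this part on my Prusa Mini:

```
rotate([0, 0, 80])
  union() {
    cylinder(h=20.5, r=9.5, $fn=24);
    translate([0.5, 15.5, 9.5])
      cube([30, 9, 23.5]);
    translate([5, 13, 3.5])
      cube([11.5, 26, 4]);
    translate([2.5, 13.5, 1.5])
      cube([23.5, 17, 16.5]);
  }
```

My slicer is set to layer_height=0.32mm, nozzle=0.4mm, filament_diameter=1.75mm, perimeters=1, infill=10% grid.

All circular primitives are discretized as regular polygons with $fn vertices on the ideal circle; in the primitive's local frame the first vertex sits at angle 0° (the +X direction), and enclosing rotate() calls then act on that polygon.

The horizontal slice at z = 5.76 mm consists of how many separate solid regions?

At z = 5.76 mm: the r=9.5 cylinder gives a regular 24-gon of circumradius 9.5 (constant along its height); the cube at (0.5, 15.5) is absent (z outside [9.5, 33]); the cube at (5, 13) (footprint 11.5×26) is included at this height; the 23.5×17 cube at (2.5, 13.5) contributes its full rectangle; Combining (union): the regions partially overlap (shared area 195.50 mm²), so overlapping operands fuse into one piece — 2 connected regions; (rotated 80° about Z; rotation is an isometry so areas/perimeters/island counts are preserved). The result has 2 disconnected regions.

2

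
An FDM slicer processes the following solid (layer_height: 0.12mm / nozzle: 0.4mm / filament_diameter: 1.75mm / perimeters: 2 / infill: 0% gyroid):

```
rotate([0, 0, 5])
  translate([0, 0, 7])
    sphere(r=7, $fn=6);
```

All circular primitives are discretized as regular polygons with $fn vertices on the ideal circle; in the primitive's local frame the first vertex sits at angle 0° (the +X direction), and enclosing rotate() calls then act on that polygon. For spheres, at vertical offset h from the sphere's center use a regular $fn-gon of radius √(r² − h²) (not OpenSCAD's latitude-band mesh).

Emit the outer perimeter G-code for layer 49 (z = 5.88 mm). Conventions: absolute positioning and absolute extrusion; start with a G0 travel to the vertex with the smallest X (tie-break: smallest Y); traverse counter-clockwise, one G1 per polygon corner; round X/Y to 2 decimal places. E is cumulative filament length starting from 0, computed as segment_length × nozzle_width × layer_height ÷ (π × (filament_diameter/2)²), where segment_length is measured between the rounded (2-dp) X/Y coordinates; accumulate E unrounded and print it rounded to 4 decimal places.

At z = 5.88 mm: the r=7 sphere slices to a regular 6-gon of circumradius 6.910 (√(r²−h²) with h=1.12 from center); (rotated 5° about Z; rotation is an isometry so areas/perimeters/island counts are preserved). The outline is a single polygon with 6 vertices. Extrusion per mm of travel: 0.4 × 0.12 / (π × 0.875²) = 0.019956. Accumulating E over each segment gives final E = 0.8270.

G0 X-6.88 Y-0.60 Z5.88
G1 X-2.92 Y-6.26 E0.1379
G1 X3.96 Y-5.66 E0.2757
G1 X6.88 Y0.60 E0.4135
G1 X2.92 Y6.26 E0.5514
G1 X-3.96 Y5.66 E0.6892
G1 X-6.88 Y-0.60 E0.8270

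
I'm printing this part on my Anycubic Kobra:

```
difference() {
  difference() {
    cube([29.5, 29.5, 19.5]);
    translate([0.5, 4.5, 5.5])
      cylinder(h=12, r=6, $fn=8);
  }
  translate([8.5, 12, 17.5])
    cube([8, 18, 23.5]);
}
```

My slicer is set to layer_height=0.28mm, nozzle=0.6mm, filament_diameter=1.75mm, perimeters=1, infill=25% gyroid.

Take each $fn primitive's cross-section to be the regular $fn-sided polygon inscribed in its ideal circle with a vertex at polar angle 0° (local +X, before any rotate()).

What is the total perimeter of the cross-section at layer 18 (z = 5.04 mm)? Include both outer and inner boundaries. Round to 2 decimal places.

At z = 5.04 mm: the 29.5×29.5 cube contributes its full rectangle (perimeter 118.00 mm); the cylinder at (0.5, 4.5) does not reach this height (z outside [5.5, 17.5]); Subtracting the remaining from the first: none of the subtracted shapes is present at this height, so the 29.5×29.5 cube is unchanged — boundary = 118.00 mm; the cube at (8.5, 12) is absent (z outside [17.5, 41]); Subtracting the remaining from the first: none of the subtracted shapes is present at this height, so the result so far is unchanged — boundary = 118.00 mm. Overall, the cross-section is a single solid region. Total boundary length (outer) = 118.00 mm.

118.00 mm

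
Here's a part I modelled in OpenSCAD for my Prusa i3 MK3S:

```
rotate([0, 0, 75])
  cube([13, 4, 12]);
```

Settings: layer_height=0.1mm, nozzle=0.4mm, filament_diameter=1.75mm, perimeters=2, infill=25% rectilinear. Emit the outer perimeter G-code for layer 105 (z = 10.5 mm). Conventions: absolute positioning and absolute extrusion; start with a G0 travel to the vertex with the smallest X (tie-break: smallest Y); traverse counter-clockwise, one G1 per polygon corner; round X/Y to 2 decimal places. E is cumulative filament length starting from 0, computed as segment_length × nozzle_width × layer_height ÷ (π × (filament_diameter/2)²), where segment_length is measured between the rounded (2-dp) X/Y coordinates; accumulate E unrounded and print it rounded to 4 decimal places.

At z = 10.5 mm: the 13×4 cube contributes its full rectangle; (rotated 75° about Z; rotation is an isometry so areas/perimeters/island counts are preserved). The outline is a single polygon with 4 vertices. Extrusion per mm of travel: 0.4 × 0.1 / (π × 0.875²) = 0.016630. Accumulating E over each segment gives final E = 0.5652.

G0 X-3.86 Y1.04 Z10.50
G1 X0.00 Y0.00 E0.0665
G1 X3.36 Y12.56 E0.2827
G1 X-0.50 Y13.59 E0.3491
G1 X-3.86 Y1.04 E0.5652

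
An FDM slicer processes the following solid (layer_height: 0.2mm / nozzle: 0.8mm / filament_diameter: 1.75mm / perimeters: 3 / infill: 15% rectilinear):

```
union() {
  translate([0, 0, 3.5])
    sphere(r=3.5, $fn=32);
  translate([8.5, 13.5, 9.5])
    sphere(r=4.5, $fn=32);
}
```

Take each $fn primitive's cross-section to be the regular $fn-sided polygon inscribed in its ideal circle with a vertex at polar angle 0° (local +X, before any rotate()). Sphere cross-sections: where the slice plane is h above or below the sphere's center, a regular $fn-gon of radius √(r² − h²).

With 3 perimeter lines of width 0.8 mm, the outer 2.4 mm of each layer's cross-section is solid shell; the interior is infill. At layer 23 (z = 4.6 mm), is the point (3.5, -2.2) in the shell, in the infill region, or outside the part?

At z = 4.6 mm: the r=3.5 sphere contributes a regular 32-gon of circumradius √(3.5²−1.1²) = 3.323; the sphere at (8.5, 13.5) is absent (|z−center|=4.900 > r=4.5); Combining (union): only the r=3.5 sphere is present, so the union is just that shape — 1 connected region. Overall, the cross-section is a single solid region. The nearest boundary edge runs (2.76, -1.85)→(3.07, -1.27); distance from the point to it = 0.82 mm. The point is not inside any of the regions above, so it lies outside the cross-section (0.82 mm from the nearest boundary).

outside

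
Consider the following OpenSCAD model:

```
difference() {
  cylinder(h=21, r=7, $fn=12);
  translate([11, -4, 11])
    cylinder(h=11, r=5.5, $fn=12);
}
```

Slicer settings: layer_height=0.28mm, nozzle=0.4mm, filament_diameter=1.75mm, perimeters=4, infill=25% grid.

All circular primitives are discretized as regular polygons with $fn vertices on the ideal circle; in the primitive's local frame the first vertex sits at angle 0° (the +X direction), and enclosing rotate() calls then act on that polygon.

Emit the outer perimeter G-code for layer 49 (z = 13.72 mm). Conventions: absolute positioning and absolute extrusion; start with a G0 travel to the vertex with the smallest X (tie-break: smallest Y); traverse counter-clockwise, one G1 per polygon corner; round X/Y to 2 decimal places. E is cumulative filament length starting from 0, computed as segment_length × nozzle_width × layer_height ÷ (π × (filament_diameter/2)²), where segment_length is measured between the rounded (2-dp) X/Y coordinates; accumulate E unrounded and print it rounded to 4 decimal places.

G0 X-7.00 Y0.00 Z13.72
G1 X-6.06 Y-3.50 E0.1688
G1 X-3.50 Y-6.06 E0.3373
G1 X0.00 Y-7.00 E0.5061
G1 X3.50 Y-6.06 E0.6748
G1 X5.51 Y-4.05 E0.8072
G1 X5.50 Y-4.00 E0.8096
G1 X6.24 Y-1.25 E0.9422
G1 X6.82 Y-0.67 E0.9804
G1 X7.00 Y0.00 E1.0127
G1 X6.06 Y3.50 E1.1814
G1 X3.50 Y6.06 E1.3500
G1 X0.00 Y7.00 E1.5188
G1 X-3.50 Y6.06 E1.6875
G1 X-6.06 Y3.50 E1.8561
G1 X-7.00 Y0.00 E2.0248

At z = 13.72 mm: the r=7 cylinder contributes a regular 12-gon of circumradius 7; the r=5.5 cylinder at (11, -4) contributes a regular 12-gon of circumradius 5.5; After the difference (first − rest): starting from the r=7 cylinder, the r=5.5 cylinder at (11, -4) partially overlaps it — only the 1.21 mm² overlap (of its 90.75 mm²) is removed, clipping the outline — 1 connected region. The outline is a single polygon with 15 vertices. Extrusion per mm of travel: 0.4 × 0.28 / (π × 0.875²) = 0.046564. Accumulating E over each segment gives final E = 2.0248.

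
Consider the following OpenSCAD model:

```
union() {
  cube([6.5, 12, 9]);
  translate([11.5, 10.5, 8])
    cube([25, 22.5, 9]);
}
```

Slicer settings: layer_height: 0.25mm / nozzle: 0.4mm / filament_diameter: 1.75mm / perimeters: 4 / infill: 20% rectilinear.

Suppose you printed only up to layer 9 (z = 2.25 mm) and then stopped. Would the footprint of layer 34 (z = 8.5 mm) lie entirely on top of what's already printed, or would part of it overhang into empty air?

Compare the two slices. At z = 2.25: the cube (footprint 6.5×12) is included at this height (area 78.00 mm²); the cube at (11.5, 10.5) does not reach this height (z outside [8, 17]); Combining (union): only the 6.5×12 cube is present, so the union is just that shape — area = 78.00 mm². At z = 8.5: the cube is present — its section is the full 6.5×12 rectangle (area 78.00 mm²); the cube at (11.5, 10.5) is present — its section is the full 25×22.5 rectangle (area 562.50 mm²); Taking the union: the 2 present regions are separate (no shared area or edge), so areas and boundary lengths simply add and each stays a separate island — area = 640.50 mm². Checking containment: at z = 8.5 the cross-section extends beyond the z = 2.25 cross-section by about 562.50 mm².

part overhangs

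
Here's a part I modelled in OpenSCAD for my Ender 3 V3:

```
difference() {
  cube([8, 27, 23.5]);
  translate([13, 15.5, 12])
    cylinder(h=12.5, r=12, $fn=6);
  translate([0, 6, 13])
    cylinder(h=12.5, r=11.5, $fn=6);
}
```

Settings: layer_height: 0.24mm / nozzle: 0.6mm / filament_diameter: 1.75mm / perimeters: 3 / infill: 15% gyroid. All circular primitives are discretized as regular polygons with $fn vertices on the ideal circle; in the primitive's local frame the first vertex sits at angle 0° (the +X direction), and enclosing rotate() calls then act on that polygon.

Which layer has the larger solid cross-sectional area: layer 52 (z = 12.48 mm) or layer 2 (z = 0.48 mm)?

Layer 52 (z = 12.48): the cube is present — its section is the full 8×27 rectangle (area 216.00 mm²); the r=12 cylinder at (13, 15.5) contributes a regular 6-gon of circumradius 12 (area = (6/2)·12.000²·sin(360°/6) = 374.12 mm²); the cylinder at (0, 6) does not reach this height (z outside [13, 25.5]); Taking the first minus the rest: starting from the 8×27 cube (216.00 mm²), the r=12 cylinder at (13, 15.5) partially overlaps it — only the 83.14 mm² overlap (of its 374.12 mm²) is removed, clipping the outline — area = 132.86 mm². So its area = 132.86 mm². Layer 2 (z = 0.48): the cube (footprint 8×27) is included at this height (area 216.00 mm²); the cylinder at (13, 15.5) is absent (z outside [12, 24.5]); the cylinder at (0, 6) is absent (z outside [13, 25.5]); Subtracting the remaining from the first: none of the subtracted shapes is present at this height, so the 8×27 cube is unchanged — area = 216.00 mm². So its area = 216.00 mm². Layer 2 is larger (216.00 vs 132.86 mm²).

layer 2 (z = 0.48 mm)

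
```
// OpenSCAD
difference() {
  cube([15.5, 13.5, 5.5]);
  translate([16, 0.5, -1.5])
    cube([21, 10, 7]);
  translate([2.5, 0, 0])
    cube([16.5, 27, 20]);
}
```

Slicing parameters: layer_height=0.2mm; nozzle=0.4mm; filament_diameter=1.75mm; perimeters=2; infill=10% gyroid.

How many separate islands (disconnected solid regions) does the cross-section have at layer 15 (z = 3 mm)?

At z = 3 mm: the cube (footprint 15.5×13.5) is included at this height; the cube at (16, 0.5) (footprint 21×10) is included at this height; the cube at (2.5, 0) is present — its section is the full 16.5×27 rectangle; Subtracting the remaining from the first: starting from the 15.5×13.5 cube, the 21×10 cube at (16, 0.5) misses the remaining region (no effect); the 16.5×27 cube at (2.5, 0) partially overlaps it — only the 175.50 mm² overlap (of its 445.50 mm²) is removed, clipping the outline — 1 connected region. Overall, the cross-section is a single solid region. Island count = 1.

1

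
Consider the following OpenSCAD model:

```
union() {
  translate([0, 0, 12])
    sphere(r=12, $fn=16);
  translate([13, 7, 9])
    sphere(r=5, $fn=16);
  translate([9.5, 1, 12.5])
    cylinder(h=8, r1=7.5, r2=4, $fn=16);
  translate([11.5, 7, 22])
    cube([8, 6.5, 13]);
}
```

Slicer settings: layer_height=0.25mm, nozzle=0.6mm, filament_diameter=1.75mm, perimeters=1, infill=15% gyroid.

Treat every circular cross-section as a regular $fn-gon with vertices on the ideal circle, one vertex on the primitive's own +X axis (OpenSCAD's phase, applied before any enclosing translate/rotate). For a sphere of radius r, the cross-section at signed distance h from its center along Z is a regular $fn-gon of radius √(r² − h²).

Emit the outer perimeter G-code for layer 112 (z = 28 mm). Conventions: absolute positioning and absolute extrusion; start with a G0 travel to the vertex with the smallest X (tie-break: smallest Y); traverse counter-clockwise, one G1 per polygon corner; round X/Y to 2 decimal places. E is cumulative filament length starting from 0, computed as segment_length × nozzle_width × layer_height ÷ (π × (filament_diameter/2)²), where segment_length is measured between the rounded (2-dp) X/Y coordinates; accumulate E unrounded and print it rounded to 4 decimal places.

G0 X11.50 Y7.00 Z28.00
G1 X19.50 Y7.00 E0.4989
G1 X19.50 Y13.50 E0.9043
G1 X11.50 Y13.50 E1.4032
G1 X11.50 Y7.00 E1.8085

At z = 28 mm: the sphere does not reach this height (|z−center|=16.000 > r=12); the sphere at (13, 7) is not intersected at this z (|z−center|=19.000 > r=5); the cone at (9.5, 1) is not intersected at this z (z outside [12.5, 20.5]); the cube at (11.5, 7) is present — its section is the full 8×6.5 rectangle; Combining (union): only the 8×6.5 cube at (11.5, 7) is present, so the union is just that shape — 1 connected region. The outline is a single polygon with 4 vertices. Extrusion per mm of travel: 0.6 × 0.25 / (π × 0.875²) = 0.062363. Accumulating E over each segment gives final E = 1.8085.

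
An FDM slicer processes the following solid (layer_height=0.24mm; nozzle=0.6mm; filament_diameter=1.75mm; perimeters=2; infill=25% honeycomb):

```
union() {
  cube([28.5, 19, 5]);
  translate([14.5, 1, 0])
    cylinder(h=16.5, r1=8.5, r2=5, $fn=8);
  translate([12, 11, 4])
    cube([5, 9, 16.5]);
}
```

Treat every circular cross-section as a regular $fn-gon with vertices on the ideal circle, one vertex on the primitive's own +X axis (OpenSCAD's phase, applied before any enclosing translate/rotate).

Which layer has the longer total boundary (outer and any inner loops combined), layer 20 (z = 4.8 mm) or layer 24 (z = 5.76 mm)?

layer 20 (z = 4.8 mm)

Layer 20 (z = 4.8): the 28.5×19 cube contributes its full rectangle (perimeter 95.00 mm); the cone at (14.5, 1): at t=0.291 of its height the radius interpolates to r₁+(r₂−r₁)t = 7.482, giving a regular 8-gon of that circumradius (perimeter = 2·8·7.482·sin(180°/8) = 45.81 mm); the cube at (12, 11) is present — its section is the full 5×9 rectangle (perimeter 28.00 mm); Taking the union: the regions partially overlap (shared area 133.71 mm²), so the edge portions inside another operand are dropped and the merged outline is re-measured after clipping — boundary = 103.61 mm. So its perimeter = 103.61 mm. Layer 24 (z = 5.76): the cube is absent (z outside [0, 5]); the cone at (14.5, 1) contributes a regular 8-gon of circumradius 7.278 (interpolated between r1=8.5 and r2=5 at t=0.349) (perimeter = 2·8·7.278·sin(180°/8) = 44.56 mm); the cube at (12, 11) (footprint 5×9) is included at this height (perimeter 28.00 mm); Merging all regions: the 2 present regions are separate (no shared area or edge), so areas and boundary lengths simply add and each stays a separate island — boundary = 72.56 mm. So its perimeter = 72.56 mm. Layer 20 is larger (103.61 vs 72.56 mm).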